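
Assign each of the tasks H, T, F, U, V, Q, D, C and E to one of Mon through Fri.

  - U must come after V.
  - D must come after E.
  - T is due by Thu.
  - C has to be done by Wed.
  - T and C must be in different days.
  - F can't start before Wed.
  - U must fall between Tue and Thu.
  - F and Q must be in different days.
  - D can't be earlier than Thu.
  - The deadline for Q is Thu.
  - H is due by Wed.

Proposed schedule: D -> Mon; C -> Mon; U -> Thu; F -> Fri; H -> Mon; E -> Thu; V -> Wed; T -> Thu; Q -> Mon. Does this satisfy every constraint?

T is due by Thu — holds.
U must come after V — holds.
F can't start before Wed — holds.
U must fall between Tue and Thu — holds.
D can't be earlier than Thu — violated.
F and Q must be in different days — holds.
D must come after E — violated.
H is due by Wed — holds.
The deadline for Q is Thu — holds.
T and C must be in different days — holds.
C has to be done by Wed — holds.

No — it violates: D can't be earlier than Thu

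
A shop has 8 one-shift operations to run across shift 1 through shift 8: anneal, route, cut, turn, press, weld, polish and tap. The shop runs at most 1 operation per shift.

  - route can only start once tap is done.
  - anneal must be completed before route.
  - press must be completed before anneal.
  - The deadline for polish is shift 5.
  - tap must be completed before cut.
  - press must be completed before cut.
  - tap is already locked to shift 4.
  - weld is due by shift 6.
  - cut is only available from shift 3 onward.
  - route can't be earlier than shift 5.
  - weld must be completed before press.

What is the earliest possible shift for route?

shift 6

Route is available from shift 5.
route at shift 6 is achievable: tap -> shift 4; turn -> shift 8; polish -> shift 1; press -> shift 3; anneal -> shift 5; route -> shift 6; cut -> shift 7; weld -> shift 2.
Nothing earlier works — the capacity limit rule out every shift before shift 6.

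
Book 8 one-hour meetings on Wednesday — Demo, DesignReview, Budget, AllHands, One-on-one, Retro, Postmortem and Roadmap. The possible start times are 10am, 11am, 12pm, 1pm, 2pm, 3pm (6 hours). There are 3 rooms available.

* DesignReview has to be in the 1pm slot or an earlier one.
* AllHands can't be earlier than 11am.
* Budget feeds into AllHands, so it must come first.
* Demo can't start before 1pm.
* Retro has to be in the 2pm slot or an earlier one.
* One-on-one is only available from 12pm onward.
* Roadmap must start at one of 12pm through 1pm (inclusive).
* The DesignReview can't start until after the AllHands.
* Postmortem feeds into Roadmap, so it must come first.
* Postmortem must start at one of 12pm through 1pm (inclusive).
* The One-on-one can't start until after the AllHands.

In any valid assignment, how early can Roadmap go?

1pm

Roadmap is available from 12pm; precedence pushes Roadmap to at least 1pm; Roadmap's own window allows nothing later than 1pm.
Roadmap at 1pm is achievable: Roadmap -> 1pm; Demo -> 1pm; One-on-one -> 12pm; AllHands -> 11am; Postmortem -> 12pm; Retro -> 10am; DesignReview -> 12pm; Budget -> 10am.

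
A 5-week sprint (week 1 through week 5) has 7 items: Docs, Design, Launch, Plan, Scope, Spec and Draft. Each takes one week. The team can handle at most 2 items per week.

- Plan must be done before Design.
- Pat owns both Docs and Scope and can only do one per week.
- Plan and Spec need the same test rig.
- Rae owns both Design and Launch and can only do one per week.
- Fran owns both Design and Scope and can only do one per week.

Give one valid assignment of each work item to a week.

Docs in week 1; Spec in week 2; Design in week 2; Plan in week 1; Scope in week 3; Launch in week 3; Draft in week 4

Checking: Plan(week 1) before Design(week 2); Design(week 2) != Scope(week 3); Plan(week 1) != Spec(week 2); Docs(week 1) != Scope(week 3); Design(week 2) != Launch(week 3); max 2 per week (cap 2).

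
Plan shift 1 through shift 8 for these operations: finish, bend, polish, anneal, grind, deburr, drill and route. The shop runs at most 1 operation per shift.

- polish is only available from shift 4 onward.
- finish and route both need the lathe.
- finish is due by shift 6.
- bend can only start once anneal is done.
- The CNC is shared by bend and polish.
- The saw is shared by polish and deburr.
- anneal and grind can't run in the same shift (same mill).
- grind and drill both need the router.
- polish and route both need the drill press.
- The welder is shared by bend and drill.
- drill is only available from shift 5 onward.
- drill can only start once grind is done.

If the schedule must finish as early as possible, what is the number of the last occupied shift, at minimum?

The precedence chain requires at least 2 distinct shifts.
With at most 1 per shift and 8 operations, at least 8 shifts are needed.
drill can't be placed before shift 5, so the schedule must run through at least shift 5.
8 works (last occupied shift: shift 8): for example anneal=shift 2, deburr=shift 7, route=shift 8, finish=shift 1, polish=shift 4, grind=shift 3, drill=shift 5, bend=shift 6.

shift 8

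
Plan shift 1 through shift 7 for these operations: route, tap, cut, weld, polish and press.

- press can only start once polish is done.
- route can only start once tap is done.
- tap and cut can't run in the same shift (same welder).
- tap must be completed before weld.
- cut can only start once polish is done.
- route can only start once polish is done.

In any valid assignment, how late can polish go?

shift 6

Downstream work caps polish at shift 6.
polish at shift 6 is achievable: cut -> shift 7, tap -> shift 1, weld -> shift 2, press -> shift 7, route -> shift 7, polish -> shift 6.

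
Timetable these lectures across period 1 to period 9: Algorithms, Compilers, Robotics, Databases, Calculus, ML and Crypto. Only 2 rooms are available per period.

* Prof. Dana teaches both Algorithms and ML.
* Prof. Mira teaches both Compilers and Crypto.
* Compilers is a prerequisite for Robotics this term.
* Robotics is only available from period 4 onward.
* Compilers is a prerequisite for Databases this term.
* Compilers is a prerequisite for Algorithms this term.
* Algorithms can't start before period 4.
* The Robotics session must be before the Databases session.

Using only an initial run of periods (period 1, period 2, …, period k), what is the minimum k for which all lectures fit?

5

The precedence chain requires at least 3 distinct periods.
With at most 2 per period and 7 lectures, at least 4 periods are needed.
Propagating the time windows through the other constraints, Databases can't land before period 5, so the schedule must run through at least period 5.
5 works (last occupied period: period 5): for example Databases in period 5; Crypto in period 2; Compilers in period 1; Algorithms in period 4; Calculus in period 1; Robotics in period 4; ML in period 2.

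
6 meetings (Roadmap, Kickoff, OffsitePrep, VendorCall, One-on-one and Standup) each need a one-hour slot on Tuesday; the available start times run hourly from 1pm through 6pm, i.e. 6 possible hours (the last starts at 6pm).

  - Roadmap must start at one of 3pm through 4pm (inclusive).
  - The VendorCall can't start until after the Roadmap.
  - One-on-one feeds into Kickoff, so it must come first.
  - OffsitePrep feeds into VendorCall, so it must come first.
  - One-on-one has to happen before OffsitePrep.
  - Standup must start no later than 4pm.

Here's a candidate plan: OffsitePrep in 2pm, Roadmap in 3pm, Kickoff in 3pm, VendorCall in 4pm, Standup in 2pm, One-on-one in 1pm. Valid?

The VendorCall can't start until after the Roadmap — holds.
Roadmap must start at one of 3pm through 4pm (inclusive) — holds.
One-on-one feeds into Kickoff, so it must come first — holds.
Standup must start no later than 4pm — holds.
OffsitePrep feeds into VendorCall, so it must come first — holds.
One-on-one has to happen before OffsitePrep — holds.

Yes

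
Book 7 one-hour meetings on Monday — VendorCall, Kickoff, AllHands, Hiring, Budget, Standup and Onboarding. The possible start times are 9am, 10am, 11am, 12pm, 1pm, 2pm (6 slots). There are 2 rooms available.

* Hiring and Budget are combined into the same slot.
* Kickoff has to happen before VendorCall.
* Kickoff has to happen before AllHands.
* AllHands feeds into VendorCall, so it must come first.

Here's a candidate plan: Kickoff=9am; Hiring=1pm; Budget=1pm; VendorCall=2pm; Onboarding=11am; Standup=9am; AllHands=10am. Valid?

Valid

There are 2 rooms available — holds.
Hiring and Budget are combined into the same slot — holds.
Kickoff has to happen before AllHands — holds.
Kickoff has to happen before VendorCall — holds.
AllHands feeds into VendorCall, so it must come first — holds.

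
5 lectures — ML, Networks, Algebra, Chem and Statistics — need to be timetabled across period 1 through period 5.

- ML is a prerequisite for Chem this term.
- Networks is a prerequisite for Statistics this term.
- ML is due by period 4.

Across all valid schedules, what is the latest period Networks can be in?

period 4

Downstream work caps Networks at period 4.
Networks at period 4 is achievable: Chem -> period 2; Algebra -> period 1; Networks -> period 4; ML -> period 1; Statistics -> period 5.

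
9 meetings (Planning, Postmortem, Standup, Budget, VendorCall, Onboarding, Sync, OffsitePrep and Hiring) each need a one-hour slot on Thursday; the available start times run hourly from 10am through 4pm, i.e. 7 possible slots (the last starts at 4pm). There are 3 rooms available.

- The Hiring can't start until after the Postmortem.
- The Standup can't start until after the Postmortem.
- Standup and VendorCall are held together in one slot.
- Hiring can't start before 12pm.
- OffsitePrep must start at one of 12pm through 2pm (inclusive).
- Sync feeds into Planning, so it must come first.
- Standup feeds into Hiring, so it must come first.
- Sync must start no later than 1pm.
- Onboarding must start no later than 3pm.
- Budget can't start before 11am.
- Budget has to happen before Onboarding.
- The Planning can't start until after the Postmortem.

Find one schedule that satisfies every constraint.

Sync in 10am; Standup in 11am; Hiring in 12pm; Budget in 11am; Planning in 1pm; Postmortem in 10am; OffsitePrep in 12pm; VendorCall in 11am; Onboarding in 12pm

Checking: Budget(11am) before Onboarding(12pm); Postmortem(10am) before Planning(1pm); Sync(10am) before Planning(1pm); Postmortem(10am) before Hiring(12pm); Standup(11am) before Hiring(12pm); Postmortem(10am) before Standup(11am); Standup = VendorCall = 11am; Onboarding=12pm in [10am,3pm]; Sync=10am in [10am,1pm]; Hiring=12pm in [12pm,4pm]; Budget=11am in [11am,4pm]; OffsitePrep=12pm in [12pm,2pm]; max 3 per slot (cap 3).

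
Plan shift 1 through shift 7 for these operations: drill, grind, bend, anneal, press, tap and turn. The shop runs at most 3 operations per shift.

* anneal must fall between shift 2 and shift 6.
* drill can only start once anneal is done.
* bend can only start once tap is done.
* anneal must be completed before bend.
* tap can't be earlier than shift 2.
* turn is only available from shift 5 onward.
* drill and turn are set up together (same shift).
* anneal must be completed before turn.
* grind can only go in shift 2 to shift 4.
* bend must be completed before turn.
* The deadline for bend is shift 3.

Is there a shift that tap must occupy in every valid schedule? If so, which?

Tap is available from shift 2; downstream work caps tap at shift 2.
So tap is pinned to shift 2.

shift 2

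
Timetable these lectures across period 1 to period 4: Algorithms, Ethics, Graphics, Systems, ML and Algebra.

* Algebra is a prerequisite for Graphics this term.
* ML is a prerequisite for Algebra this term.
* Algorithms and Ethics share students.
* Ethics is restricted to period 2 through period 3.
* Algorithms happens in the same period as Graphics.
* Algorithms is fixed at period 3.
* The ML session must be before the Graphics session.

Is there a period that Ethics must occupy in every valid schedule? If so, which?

period 2

Ethics's window is period 2–period 3.
Algorithms is fixed at period 3, and Ethics can't share a period with Algorithms.
So Ethics must be period 2.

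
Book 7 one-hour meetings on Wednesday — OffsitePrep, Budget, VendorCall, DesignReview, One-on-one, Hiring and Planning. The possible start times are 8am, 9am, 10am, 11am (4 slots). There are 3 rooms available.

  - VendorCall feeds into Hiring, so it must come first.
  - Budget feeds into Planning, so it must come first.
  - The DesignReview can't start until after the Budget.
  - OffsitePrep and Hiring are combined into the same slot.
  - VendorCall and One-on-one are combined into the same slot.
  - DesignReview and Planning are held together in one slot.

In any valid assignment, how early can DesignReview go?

Precedence pushes DesignReview to at least 9am.
DesignReview at 9am is achievable: VendorCall in 8am, DesignReview in 9am, Planning in 9am, OffsitePrep in 10am, Hiring in 10am, Budget in 8am, One-on-one in 8am.

9am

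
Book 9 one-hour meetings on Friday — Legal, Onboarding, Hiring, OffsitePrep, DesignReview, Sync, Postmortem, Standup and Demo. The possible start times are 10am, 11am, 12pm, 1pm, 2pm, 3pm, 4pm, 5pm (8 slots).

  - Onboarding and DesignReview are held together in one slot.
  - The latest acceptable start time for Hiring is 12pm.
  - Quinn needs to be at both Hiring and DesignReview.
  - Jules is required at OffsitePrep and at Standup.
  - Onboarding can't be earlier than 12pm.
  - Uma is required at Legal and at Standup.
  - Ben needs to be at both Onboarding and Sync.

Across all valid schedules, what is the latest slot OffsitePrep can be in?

5pm

OffsitePrep at 5pm is achievable: Sync=10am; Postmortem=10am; Hiring=10am; Standup=11am; Onboarding=12pm; Demo=10am; OffsitePrep=5pm; Legal=10am; DesignReview=12pm.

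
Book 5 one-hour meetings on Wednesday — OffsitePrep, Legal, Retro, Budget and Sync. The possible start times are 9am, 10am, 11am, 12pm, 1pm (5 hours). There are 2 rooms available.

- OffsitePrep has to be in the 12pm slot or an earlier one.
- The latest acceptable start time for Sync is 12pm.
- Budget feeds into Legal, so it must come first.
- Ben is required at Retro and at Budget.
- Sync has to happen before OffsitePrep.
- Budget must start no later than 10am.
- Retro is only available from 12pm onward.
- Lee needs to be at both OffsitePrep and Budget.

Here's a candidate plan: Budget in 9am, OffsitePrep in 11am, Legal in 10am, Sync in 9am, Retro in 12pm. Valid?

The latest acceptable start time for Sync is 12pm — holds.
Lee needs to be at both OffsitePrep and Budget — holds.
OffsitePrep has to be in the 12pm slot or an earlier one — holds.
Retro is only available from 12pm onward — holds.
Budget feeds into Legal, so it must come first — holds.
Budget must start no later than 10am — holds.
There are 2 rooms available — holds.
Ben is required at Retro and at Budget — holds.
Sync has to happen before OffsitePrep — holds.

Yes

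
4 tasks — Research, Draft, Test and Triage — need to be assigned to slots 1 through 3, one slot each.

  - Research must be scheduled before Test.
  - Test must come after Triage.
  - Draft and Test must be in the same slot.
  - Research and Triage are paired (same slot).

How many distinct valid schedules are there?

3

Enumerating: Draft -> 2; Research -> 1; Triage -> 1; Test -> 2 | Triage in 1, Draft in 3, Test in 3, Research in 1 | Draft in 3, Research in 2, Triage in 2, Test in 3.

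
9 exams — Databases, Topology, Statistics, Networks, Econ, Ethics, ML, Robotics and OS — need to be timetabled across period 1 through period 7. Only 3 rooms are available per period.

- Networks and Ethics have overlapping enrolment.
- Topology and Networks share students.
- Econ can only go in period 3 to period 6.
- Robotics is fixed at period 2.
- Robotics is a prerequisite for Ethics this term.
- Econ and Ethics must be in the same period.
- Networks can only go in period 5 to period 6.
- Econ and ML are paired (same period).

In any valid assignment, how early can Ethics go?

Precedence pushes Ethics to at least period 3; Ethics must be in the same period as Econ, which can't be after period 6, so Ethics is at most period 6.
Ethics at period 3 is achievable: ML=period 3; Statistics=period 1; Ethics=period 3; Networks=period 5; Econ=period 3; Topology=period 1; Databases=period 1; OS=period 2; Robotics=period 2.

period 3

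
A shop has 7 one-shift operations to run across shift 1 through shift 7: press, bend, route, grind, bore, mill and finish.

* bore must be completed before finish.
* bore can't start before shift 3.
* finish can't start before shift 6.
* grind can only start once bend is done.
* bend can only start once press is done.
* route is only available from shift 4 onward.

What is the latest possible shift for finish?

Finish is available from shift 6.
finish at shift 7 is achievable: finish=shift 7; press=shift 1; bore=shift 3; route=shift 4; grind=shift 3; mill=shift 1; bend=shift 2.

shift 7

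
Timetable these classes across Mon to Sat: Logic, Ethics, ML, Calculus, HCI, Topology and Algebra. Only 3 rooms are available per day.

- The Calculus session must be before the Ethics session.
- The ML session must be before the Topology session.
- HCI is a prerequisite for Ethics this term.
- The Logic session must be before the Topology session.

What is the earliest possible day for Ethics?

Precedence pushes Ethics to at least Tue.
Ethics at Tue is achievable: Topology -> Wed, Calculus -> Mon, ML -> Tue, Algebra -> Tue, Logic -> Mon, Ethics -> Tue, HCI -> Mon.

Tue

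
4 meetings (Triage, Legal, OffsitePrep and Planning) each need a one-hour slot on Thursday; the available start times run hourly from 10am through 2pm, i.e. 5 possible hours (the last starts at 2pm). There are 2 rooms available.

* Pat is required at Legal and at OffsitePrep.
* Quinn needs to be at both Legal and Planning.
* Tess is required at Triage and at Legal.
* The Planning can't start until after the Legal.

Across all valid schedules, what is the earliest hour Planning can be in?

11am

Precedence pushes Planning to at least 11am.
Planning at 11am is achievable: OffsitePrep -> 12pm, Legal -> 10am, Planning -> 11am, Triage -> 11am.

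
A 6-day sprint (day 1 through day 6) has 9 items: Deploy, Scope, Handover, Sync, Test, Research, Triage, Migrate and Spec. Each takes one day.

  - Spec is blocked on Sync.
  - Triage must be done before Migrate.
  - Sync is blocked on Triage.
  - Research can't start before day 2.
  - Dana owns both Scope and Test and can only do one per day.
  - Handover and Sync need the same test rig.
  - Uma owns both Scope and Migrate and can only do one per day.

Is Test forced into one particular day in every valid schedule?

No

Test can be day 1 (e.g. Test=day 1; Spec=day 3; Migrate=day 2; Scope=day 3; Triage=day 1; Deploy=day 1; Sync=day 2; Research=day 2; Handover=day 1) or day 2 (e.g. Test -> day 2, Sync -> day 2, Handover -> day 1, Scope -> day 1, Research -> day 2, Migrate -> day 2, Deploy -> day 1, Triage -> day 1, Spec -> day 3).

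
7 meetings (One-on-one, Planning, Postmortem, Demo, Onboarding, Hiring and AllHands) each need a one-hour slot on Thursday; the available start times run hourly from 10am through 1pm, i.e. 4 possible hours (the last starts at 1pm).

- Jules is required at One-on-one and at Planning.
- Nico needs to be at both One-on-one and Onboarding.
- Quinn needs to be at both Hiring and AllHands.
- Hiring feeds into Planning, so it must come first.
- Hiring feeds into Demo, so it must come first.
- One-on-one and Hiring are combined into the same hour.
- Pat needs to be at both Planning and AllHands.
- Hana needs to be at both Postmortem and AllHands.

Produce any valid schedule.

Hiring -> 10am; AllHands -> 12pm; Planning -> 11am; Demo -> 11am; One-on-one -> 10am; Postmortem -> 10am; Onboarding -> 11am

Checking: Hiring(10am) before Demo(11am); Hiring(10am) before Planning(11am); One-on-one(10am) != Onboarding(11am); Postmortem(10am) != AllHands(12pm); One-on-one(10am) != Planning(11am); Hiring(10am) != AllHands(12pm); Planning(11am) != AllHands(12pm); One-on-one = Hiring = 10am.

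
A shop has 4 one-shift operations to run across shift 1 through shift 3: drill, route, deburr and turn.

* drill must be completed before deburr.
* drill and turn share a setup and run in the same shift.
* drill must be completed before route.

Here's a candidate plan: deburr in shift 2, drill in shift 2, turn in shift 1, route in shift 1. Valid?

drill and turn share a setup and run in the same shift — violated.
drill must be completed before deburr — violated.
drill must be completed before route — violated.

Invalid. drill must be completed before route.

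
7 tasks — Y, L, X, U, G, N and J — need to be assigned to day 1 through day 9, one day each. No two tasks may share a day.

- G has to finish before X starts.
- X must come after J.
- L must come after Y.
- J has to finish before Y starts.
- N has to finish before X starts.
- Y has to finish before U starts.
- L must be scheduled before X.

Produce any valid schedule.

L in day 3, J in day 1, Y in day 2, G in day 4, U in day 7, N in day 5, X in day 6

Checking: L(day 3) before X(day 6); Y(day 2) before L(day 3); Y(day 2) before U(day 7); J(day 1) before Y(day 2); G(day 4) before X(day 6); J(day 1) before X(day 6); N(day 5) before X(day 6); max 1 per day (cap 1).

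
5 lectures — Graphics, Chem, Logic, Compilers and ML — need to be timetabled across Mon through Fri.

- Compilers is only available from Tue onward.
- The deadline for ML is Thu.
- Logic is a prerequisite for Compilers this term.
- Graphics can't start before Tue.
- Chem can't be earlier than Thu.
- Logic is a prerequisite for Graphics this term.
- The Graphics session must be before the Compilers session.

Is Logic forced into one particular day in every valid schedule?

Logic can be Mon (e.g. Compilers=Wed; Logic=Mon; Graphics=Tue; ML=Mon; Chem=Thu) or Tue (e.g. Graphics -> Wed, Logic -> Tue, Compilers -> Thu, Chem -> Thu, ML -> Mon).

No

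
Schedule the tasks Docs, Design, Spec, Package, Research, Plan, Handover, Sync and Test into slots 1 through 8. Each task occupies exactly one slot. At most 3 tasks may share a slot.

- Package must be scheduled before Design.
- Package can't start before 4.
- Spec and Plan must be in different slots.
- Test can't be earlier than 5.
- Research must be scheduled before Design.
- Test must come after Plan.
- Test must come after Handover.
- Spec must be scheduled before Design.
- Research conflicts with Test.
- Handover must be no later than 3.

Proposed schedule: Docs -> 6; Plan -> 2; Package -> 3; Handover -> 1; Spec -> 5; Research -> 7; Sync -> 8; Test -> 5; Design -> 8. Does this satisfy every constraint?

Invalid. Package can't start before 4.

Spec and Plan must be in different slots — holds.
Test must come after Plan — holds.
At most 3 tasks may share a slot — holds.
Handover must be no later than 3 — holds.
Research conflicts with Test — holds.
Test must come after Handover — holds.
Spec must be scheduled before Design — holds.
Package must be scheduled before Design — holds.
Research must be scheduled before Design — holds.
Test can't be earlier than 5 — holds.
Package can't start before 4 — violated.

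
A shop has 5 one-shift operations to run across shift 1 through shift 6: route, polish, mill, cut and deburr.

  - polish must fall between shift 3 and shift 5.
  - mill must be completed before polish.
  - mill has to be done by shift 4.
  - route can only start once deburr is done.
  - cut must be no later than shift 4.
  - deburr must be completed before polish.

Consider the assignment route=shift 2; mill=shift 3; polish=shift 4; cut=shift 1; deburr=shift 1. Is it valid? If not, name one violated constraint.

deburr must be completed before polish — holds.
mill has to be done by shift 4 — holds.
polish must fall between shift 3 and shift 5 — holds.
cut must be no later than shift 4 — holds.
route can only start once deburr is done — holds.
mill must be completed before polish — holds.

Valid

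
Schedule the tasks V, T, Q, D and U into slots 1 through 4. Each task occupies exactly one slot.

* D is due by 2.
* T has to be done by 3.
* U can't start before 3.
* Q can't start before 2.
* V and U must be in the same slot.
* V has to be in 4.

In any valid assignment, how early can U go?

4

U is available from 3; U must be in the same slot as V, which can't be before 4, so U is at least 4.
U at 4 is achievable: D in 1; V in 4; T in 1; Q in 2; U in 4.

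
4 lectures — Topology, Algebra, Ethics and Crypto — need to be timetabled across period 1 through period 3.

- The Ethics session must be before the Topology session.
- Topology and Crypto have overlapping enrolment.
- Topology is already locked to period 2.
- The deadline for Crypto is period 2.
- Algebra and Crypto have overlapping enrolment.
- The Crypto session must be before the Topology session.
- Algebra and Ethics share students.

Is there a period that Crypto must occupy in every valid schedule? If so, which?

period 1

Crypto's window is period 1–period 2.
Topology is fixed at period 2, and Crypto can't share a period with Topology.
So Crypto must be period 1.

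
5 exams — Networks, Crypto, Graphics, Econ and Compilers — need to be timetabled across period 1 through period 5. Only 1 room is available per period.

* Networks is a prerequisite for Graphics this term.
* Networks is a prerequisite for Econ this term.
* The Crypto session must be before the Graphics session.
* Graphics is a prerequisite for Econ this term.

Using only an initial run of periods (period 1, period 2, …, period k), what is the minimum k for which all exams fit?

5 periods

The precedence chain requires at least 3 distinct periods.
With at most 1 per period and 5 exams, at least 5 periods are needed.
5 works (last occupied period: period 5): for example Compilers=period 5, Networks=period 1, Crypto=period 2, Econ=period 4, Graphics=period 3.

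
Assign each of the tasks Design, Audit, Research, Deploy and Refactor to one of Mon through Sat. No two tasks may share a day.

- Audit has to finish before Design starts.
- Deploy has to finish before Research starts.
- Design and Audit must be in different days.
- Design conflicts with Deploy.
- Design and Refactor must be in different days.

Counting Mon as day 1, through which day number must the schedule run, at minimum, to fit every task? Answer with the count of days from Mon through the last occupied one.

5

The precedence chain requires at least 2 distinct days.
With at most 1 per day and 5 tasks, at least 5 days are needed.
5 works (last occupied day: Fri): for example Deploy in Wed, Research in Thu, Refactor in Fri, Audit in Mon, Design in Tue.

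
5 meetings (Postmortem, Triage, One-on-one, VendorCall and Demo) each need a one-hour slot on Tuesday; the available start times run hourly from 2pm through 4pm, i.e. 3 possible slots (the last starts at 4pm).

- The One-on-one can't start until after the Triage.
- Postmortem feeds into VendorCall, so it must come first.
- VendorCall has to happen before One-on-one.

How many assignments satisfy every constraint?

6

Splitting on Triage: it can be 2pm (3), 3pm (3). Listing each branch's schedules as (Postmortem, One-on-one, VendorCall, Demo):
Triage=2pm: (2pm,4pm,3pm,2pm) (2pm,4pm,3pm,3pm) (2pm,4pm,3pm,4pm) — 3.
Triage=3pm: (2pm,4pm,3pm,2pm) (2pm,4pm,3pm,3pm) (2pm,4pm,3pm,4pm) — 3.
Summing: 3 + 3 = 6.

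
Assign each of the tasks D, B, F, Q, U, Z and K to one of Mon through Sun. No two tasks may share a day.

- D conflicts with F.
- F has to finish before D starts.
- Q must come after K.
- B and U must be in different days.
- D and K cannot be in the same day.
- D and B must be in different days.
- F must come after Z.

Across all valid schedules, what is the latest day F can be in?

Precedence pushes F to at least Tue; downstream work caps F at Sat.
F at Sat is achievable: F in Sat, D in Sun, Z in Wed, U in Fri, Q in Tue, K in Mon, B in Thu.

Sat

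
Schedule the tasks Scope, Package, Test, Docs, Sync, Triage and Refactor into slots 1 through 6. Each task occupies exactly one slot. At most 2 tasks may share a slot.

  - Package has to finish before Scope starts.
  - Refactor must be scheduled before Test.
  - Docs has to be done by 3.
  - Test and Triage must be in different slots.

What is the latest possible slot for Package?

5

Downstream work caps Package at 5.
Package at 5 is achievable: Docs -> 1, Triage -> 3, Package -> 5, Scope -> 6, Test -> 2, Refactor -> 1, Sync -> 2.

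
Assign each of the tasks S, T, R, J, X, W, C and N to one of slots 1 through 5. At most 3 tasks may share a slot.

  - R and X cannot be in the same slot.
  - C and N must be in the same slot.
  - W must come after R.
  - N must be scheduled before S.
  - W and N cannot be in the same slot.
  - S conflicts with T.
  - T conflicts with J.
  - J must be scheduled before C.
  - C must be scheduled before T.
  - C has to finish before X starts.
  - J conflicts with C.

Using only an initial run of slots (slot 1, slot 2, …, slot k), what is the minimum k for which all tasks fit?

4 slots

The precedence chain requires at least 3 distinct slots.
With at most 3 per slot and 8 tasks, at least 3 slots are needed.
Could 3 slots be enough, i.e. nothing placed later than 3? No: S must come after N (at 1 or later) → {2, 3}; N must come before S (at 3 or earlier) → {1, 2}; C must come after J (at 1 or later) → {2, 3}; X must come after C (at 2 or later) → {3}; C must come before X (at 3 or earlier) → {2}; T must come after C (at 2 or later) → {3}; N must be in the same slot as C (in {2}) → {2}; S can't share with T (3) → {2}; S must come after N (at 2 or later) → nothing is left.
So 3 slots is not enough.
4 works (last occupied slot: 4): for example S=3, J=1, T=4, R=1, C=2, N=2, W=3, X=3.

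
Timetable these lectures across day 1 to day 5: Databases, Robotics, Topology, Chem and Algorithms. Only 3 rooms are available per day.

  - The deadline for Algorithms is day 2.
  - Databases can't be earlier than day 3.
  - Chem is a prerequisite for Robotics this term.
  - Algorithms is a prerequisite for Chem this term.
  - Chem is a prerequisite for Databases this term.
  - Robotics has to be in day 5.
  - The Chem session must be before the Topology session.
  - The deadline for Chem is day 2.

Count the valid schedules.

Splitting on Databases: it can be day 3 (3), day 4 (3), day 5 (3). Listing each branch's schedules as (Robotics, Topology, Chem, Algorithms) by day number:
Databases=day 3: (5,3,2,1) (5,4,2,1) (5,5,2,1) — 3.
Databases=day 4: (5,3,2,1) (5,4,2,1) (5,5,2,1) — 3.
Databases=day 5: (5,3,2,1) (5,4,2,1) (5,5,2,1) — 3.
Summing: 3 + 3 + 3 = 9.

9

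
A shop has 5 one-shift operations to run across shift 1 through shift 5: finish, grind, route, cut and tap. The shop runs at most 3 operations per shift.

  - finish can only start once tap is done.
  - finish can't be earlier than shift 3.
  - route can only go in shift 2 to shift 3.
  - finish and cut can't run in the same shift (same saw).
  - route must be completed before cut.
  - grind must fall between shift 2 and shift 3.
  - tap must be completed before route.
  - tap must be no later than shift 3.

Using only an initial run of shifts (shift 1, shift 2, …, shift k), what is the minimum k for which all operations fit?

The precedence chain requires at least 3 distinct shifts.
With at most 3 per shift and 5 operations, at least 2 shifts are needed.
Could 3 shifts be enough, i.e. nothing placed later than shift 3? No: finish's window within 3 shifts is {shift 3}; route's window within 3 shifts is {shift 2, shift 3}; cut must come after route (at shift 2 or later) → {shift 3}; cut can't share with finish (shift 3) → nothing is left.
So 3 shifts is not enough.
4 works (last occupied shift: shift 4): for example grind -> shift 2; route -> shift 2; tap -> shift 1; finish -> shift 3; cut -> shift 4.

4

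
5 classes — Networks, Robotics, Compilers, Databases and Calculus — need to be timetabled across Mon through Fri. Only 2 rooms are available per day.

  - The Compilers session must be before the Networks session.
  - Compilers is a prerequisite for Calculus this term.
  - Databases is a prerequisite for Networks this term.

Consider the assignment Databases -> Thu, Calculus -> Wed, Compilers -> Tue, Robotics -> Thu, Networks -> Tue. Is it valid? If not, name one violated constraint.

Only 2 rooms are available per day — holds.
The Compilers session must be before the Networks session — violated.
Databases is a prerequisite for Networks this term — violated.
Compilers is a prerequisite for Calculus this term — holds.

No — it violates: Databases is a prerequisite for Networks this term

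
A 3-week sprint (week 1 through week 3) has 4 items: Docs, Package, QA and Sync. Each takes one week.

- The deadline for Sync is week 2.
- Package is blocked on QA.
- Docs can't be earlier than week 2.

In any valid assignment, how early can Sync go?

week 1

Sync's own window allows nothing later than week 2.
Sync at week 1 is achievable: QA in week 1, Docs in week 2, Package in week 2, Sync in week 1.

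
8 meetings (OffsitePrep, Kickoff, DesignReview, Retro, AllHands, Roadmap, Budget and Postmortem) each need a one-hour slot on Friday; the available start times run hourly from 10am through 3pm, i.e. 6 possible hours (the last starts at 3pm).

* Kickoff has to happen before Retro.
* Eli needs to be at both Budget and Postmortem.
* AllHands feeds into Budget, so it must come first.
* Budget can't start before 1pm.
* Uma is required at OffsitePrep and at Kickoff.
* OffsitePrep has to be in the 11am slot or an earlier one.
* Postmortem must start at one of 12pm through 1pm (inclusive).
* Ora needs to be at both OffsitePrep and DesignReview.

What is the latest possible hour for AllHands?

Downstream work caps AllHands at 2pm.
AllHands at 2pm is achievable: Budget in 3pm; OffsitePrep in 10am; DesignReview in 11am; Kickoff in 11am; Roadmap in 10am; AllHands in 2pm; Postmortem in 12pm; Retro in 12pm.

2pm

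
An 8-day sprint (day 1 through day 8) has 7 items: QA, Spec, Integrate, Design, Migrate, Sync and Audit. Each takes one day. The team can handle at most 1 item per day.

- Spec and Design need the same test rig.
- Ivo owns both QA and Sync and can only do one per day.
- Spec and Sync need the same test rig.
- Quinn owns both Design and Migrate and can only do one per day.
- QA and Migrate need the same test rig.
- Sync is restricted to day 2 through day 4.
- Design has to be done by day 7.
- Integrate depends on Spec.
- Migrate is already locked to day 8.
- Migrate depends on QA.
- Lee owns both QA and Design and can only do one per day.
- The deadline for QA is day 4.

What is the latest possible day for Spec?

Downstream work caps Spec at day 7.
Spec at day 6 is achievable: Audit -> day 4; Migrate -> day 8; Integrate -> day 7; QA -> day 1; Spec -> day 6; Sync -> day 2; Design -> day 3.
Nothing later works — the conflict and capacity constraints rule out every day after day 6.

day 6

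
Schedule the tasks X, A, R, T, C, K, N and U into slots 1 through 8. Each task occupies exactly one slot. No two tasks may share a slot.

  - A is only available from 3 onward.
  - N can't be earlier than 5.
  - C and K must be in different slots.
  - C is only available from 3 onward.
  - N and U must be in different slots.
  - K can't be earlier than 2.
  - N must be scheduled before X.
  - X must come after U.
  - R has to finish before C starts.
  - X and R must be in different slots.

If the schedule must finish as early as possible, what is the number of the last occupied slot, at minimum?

The precedence chain requires at least 2 distinct slots.
With at most 1 per slot and 8 tasks, at least 8 slots are needed.
Propagating the time windows through the other constraints, X can't land before 6, so the schedule must run through at least slot 6.
8 works (last occupied slot: 8): for example N=5, T=8, C=3, U=6, X=7, A=4, R=1, K=2.

8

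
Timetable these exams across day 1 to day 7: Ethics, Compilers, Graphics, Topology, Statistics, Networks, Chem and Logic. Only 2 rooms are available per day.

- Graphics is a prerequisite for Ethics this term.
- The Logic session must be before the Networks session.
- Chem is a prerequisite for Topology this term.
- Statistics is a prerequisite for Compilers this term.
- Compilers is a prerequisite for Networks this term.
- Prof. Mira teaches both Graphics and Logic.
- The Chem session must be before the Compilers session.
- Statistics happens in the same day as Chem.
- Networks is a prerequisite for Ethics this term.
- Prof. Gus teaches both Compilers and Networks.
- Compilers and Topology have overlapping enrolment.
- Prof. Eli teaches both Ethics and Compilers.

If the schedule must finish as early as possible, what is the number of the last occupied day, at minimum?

The precedence chain requires at least 4 distinct days.
With at most 2 per day and 8 exams, at least 4 days are needed.
4 works (last occupied day: day 4): for example Graphics=day 3, Compilers=day 2, Networks=day 3, Statistics=day 1, Logic=day 2, Chem=day 1, Topology=day 4, Ethics=day 4.

day 4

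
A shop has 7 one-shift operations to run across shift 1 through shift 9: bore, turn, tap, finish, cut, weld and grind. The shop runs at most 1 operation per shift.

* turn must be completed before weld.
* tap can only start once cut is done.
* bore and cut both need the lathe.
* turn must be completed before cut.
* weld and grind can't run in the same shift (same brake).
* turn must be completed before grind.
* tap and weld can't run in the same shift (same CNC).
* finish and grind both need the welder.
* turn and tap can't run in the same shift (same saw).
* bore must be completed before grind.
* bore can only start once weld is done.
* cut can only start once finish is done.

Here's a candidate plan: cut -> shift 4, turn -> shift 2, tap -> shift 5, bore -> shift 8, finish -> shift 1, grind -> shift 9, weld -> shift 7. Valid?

cut can only start once finish is done — holds.
The shop runs at most 1 operation per shift — holds.
turn and tap can't run in the same shift (same saw) — holds.
turn must be completed before cut — holds.
weld and grind can't run in the same shift (same brake) — holds.
tap and weld can't run in the same shift (same CNC) — holds.
turn must be completed before weld — holds.
bore must be completed before grind — holds.
bore and cut both need the lathe — holds.
bore can only start once weld is done — holds.
finish and grind both need the welder — holds.
turn must be completed before grind — holds.
tap can only start once cut is done — holds.

Yes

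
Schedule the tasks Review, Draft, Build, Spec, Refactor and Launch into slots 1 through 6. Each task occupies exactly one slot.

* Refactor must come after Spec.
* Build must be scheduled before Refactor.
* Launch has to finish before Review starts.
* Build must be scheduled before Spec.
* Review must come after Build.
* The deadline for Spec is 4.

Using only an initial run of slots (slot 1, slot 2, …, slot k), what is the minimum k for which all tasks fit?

The precedence chain requires at least 3 distinct slots.
3 works (last occupied slot: 3): for example Spec -> 2, Draft -> 1, Refactor -> 3, Launch -> 1, Build -> 1, Review -> 2.

3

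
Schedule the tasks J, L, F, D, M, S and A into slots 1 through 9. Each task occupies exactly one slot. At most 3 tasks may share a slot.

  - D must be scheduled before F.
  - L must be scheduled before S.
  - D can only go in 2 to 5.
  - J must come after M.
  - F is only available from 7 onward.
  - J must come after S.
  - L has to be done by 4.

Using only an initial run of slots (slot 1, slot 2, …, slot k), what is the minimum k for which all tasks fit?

The precedence chain requires at least 3 distinct slots.
With at most 3 per slot and 7 tasks, at least 3 slots are needed.
F can't be placed before 7, so the schedule must run through at least slot 7.
7 works (last occupied slot: 7): for example J in 3, L in 1, A in 1, D in 2, S in 2, F in 7, M in 1.

7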